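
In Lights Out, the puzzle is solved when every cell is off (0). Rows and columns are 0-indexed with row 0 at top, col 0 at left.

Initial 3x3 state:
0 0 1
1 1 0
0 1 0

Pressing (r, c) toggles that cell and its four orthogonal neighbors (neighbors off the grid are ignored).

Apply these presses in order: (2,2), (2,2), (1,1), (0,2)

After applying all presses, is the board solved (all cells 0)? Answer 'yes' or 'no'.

After press 1 at (2,2):
0 0 1
1 1 1
0 0 1

After press 2 at (2,2):
0 0 1
1 1 0
0 1 0

After press 3 at (1,1):
0 1 1
0 0 1
0 0 0

After press 4 at (0,2):
0 0 0
0 0 0
0 0 0

Lights still on: 0

Answer: yes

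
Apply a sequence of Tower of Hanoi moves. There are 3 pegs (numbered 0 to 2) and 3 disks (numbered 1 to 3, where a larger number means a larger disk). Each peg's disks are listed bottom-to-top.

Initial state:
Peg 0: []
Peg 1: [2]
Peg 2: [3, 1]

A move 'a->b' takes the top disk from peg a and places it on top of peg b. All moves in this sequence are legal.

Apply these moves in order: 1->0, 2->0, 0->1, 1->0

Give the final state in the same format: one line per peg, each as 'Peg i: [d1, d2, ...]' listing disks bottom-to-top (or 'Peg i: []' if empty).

After move 1 (1->0):
Peg 0: [2]
Peg 1: []
Peg 2: [3, 1]

After move 2 (2->0):
Peg 0: [2, 1]
Peg 1: []
Peg 2: [3]

After move 3 (0->1):
Peg 0: [2]
Peg 1: [1]
Peg 2: [3]

After move 4 (1->0):
Peg 0: [2, 1]
Peg 1: []
Peg 2: [3]

Answer: Peg 0: [2, 1]
Peg 1: []
Peg 2: [3]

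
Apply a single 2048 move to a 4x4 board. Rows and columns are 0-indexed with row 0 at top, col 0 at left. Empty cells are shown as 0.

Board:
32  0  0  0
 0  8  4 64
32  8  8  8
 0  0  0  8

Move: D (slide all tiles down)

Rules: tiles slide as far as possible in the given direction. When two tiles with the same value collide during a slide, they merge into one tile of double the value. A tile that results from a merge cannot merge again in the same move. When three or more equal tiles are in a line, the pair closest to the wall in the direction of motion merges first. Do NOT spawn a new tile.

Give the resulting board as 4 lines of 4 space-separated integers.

Slide down:
col 0: [32, 0, 32, 0] -> [0, 0, 0, 64]
col 1: [0, 8, 8, 0] -> [0, 0, 0, 16]
col 2: [0, 4, 8, 0] -> [0, 0, 4, 8]
col 3: [0, 64, 8, 8] -> [0, 0, 64, 16]

Answer:  0  0  0  0
 0  0  0  0
 0  0  4 64
64 16  8 16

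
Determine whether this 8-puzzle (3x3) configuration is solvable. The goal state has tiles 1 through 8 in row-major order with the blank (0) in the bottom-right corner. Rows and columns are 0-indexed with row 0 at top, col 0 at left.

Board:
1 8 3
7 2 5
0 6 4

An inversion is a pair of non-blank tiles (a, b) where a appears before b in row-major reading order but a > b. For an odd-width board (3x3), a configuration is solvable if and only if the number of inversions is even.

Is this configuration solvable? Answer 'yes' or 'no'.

Inversions (pairs i<j in row-major order where tile[i] > tile[j] > 0): 13
13 is odd, so the puzzle is not solvable.

Answer: no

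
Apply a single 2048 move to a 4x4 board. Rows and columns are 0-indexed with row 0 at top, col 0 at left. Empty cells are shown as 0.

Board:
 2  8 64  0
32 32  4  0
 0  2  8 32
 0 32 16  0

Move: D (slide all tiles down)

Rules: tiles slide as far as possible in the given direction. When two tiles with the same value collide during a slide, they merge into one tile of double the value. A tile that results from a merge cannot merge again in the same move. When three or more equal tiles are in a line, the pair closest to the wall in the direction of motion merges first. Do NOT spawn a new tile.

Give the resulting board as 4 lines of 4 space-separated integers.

Answer:  0  8 64  0
 0 32  4  0
 2  2  8  0
32 32 16 32

Derivation:
Slide down:
col 0: [2, 32, 0, 0] -> [0, 0, 2, 32]
col 1: [8, 32, 2, 32] -> [8, 32, 2, 32]
col 2: [64, 4, 8, 16] -> [64, 4, 8, 16]
col 3: [0, 0, 32, 0] -> [0, 0, 0, 32]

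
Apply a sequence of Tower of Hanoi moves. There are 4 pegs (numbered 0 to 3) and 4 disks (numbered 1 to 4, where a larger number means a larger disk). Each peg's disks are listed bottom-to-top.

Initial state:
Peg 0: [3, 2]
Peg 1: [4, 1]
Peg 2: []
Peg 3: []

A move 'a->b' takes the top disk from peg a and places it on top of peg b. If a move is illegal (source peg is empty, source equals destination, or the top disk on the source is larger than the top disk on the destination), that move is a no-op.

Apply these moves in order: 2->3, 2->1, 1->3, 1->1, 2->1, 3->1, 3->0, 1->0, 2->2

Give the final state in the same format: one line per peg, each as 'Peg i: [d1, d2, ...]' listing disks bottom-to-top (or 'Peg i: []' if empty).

After move 1 (2->3):
Peg 0: [3, 2]
Peg 1: [4, 1]
Peg 2: []
Peg 3: []

After move 2 (2->1):
Peg 0: [3, 2]
Peg 1: [4, 1]
Peg 2: []
Peg 3: []

After move 3 (1->3):
Peg 0: [3, 2]
Peg 1: [4]
Peg 2: []
Peg 3: [1]

After move 4 (1->1):
Peg 0: [3, 2]
Peg 1: [4]
Peg 2: []
Peg 3: [1]

After move 5 (2->1):
Peg 0: [3, 2]
Peg 1: [4]
Peg 2: []
Peg 3: [1]

After move 6 (3->1):
Peg 0: [3, 2]
Peg 1: [4, 1]
Peg 2: []
Peg 3: []

After move 7 (3->0):
Peg 0: [3, 2]
Peg 1: [4, 1]
Peg 2: []
Peg 3: []

After move 8 (1->0):
Peg 0: [3, 2, 1]
Peg 1: [4]
Peg 2: []
Peg 3: []

After move 9 (2->2):
Peg 0: [3, 2, 1]
Peg 1: [4]
Peg 2: []
Peg 3: []

Answer: Peg 0: [3, 2, 1]
Peg 1: [4]
Peg 2: []
Peg 3: []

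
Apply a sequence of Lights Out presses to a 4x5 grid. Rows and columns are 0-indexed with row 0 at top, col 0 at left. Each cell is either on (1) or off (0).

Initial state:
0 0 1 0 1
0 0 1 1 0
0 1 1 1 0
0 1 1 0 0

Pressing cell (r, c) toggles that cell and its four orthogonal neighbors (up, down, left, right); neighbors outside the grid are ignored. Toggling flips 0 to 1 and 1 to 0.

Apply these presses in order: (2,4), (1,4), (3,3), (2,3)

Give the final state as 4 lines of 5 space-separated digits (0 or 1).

Answer: 0 0 1 0 0
0 0 1 1 0
0 1 0 0 1
0 1 0 0 0

Derivation:
After press 1 at (2,4):
0 0 1 0 1
0 0 1 1 1
0 1 1 0 1
0 1 1 0 1

After press 2 at (1,4):
0 0 1 0 0
0 0 1 0 0
0 1 1 0 0
0 1 1 0 1

After press 3 at (3,3):
0 0 1 0 0
0 0 1 0 0
0 1 1 1 0
0 1 0 1 0

After press 4 at (2,3):
0 0 1 0 0
0 0 1 1 0
0 1 0 0 1
0 1 0 0 0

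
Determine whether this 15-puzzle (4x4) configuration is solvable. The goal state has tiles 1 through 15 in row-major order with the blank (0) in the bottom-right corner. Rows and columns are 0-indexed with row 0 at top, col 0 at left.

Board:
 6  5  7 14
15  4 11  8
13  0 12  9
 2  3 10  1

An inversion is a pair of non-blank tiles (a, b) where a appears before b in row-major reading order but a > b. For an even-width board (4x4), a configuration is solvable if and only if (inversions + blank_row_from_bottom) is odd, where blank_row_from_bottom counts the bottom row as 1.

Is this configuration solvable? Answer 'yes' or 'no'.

Answer: no

Derivation:
Inversions: 62
Blank is in row 2 (0-indexed from top), which is row 2 counting from the bottom (bottom = 1).
62 + 2 = 64, which is even, so the puzzle is not solvable.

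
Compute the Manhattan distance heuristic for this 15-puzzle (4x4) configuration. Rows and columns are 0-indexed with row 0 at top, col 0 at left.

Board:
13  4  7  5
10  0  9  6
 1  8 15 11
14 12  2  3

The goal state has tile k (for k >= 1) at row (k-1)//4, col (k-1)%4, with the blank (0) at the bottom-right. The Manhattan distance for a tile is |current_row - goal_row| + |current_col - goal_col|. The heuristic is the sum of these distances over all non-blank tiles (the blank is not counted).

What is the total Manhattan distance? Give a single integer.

Answer: 36

Derivation:
Tile 13: at (0,0), goal (3,0), distance |0-3|+|0-0| = 3
Tile 4: at (0,1), goal (0,3), distance |0-0|+|1-3| = 2
Tile 7: at (0,2), goal (1,2), distance |0-1|+|2-2| = 1
Tile 5: at (0,3), goal (1,0), distance |0-1|+|3-0| = 4
Tile 10: at (1,0), goal (2,1), distance |1-2|+|0-1| = 2
Tile 9: at (1,2), goal (2,0), distance |1-2|+|2-0| = 3
Tile 6: at (1,3), goal (1,1), distance |1-1|+|3-1| = 2
Tile 1: at (2,0), goal (0,0), distance |2-0|+|0-0| = 2
Tile 8: at (2,1), goal (1,3), distance |2-1|+|1-3| = 3
Tile 15: at (2,2), goal (3,2), distance |2-3|+|2-2| = 1
Tile 11: at (2,3), goal (2,2), distance |2-2|+|3-2| = 1
Tile 14: at (3,0), goal (3,1), distance |3-3|+|0-1| = 1
Tile 12: at (3,1), goal (2,3), distance |3-2|+|1-3| = 3
Tile 2: at (3,2), goal (0,1), distance |3-0|+|2-1| = 4
Tile 3: at (3,3), goal (0,2), distance |3-0|+|3-2| = 4
Sum: 3 + 2 + 1 + 4 + 2 + 3 + 2 + 2 + 3 + 1 + 1 + 1 + 3 + 4 + 4 = 36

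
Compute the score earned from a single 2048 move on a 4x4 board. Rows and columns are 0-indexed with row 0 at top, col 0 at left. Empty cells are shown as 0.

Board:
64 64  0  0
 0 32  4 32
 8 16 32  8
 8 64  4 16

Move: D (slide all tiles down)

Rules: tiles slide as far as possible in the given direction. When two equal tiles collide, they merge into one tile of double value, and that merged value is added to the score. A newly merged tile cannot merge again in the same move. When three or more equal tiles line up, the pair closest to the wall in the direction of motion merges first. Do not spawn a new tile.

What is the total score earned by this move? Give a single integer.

Answer: 16

Derivation:
Slide down:
col 0: [64, 0, 8, 8] -> [0, 0, 64, 16]  score +16 (running 16)
col 1: [64, 32, 16, 64] -> [64, 32, 16, 64]  score +0 (running 16)
col 2: [0, 4, 32, 4] -> [0, 4, 32, 4]  score +0 (running 16)
col 3: [0, 32, 8, 16] -> [0, 32, 8, 16]  score +0 (running 16)
Board after move:
 0 64  0  0
 0 32  4 32
64 16 32  8
16 64  4 16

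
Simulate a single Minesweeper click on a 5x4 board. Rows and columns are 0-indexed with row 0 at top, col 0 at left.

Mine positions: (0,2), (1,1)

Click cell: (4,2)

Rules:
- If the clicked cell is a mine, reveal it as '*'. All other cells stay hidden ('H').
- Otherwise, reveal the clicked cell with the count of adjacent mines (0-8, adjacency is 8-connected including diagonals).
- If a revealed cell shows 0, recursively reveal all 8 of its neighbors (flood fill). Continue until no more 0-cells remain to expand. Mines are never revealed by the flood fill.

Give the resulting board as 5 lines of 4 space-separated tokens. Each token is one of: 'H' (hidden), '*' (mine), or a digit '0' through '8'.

H H H H
H H 2 1
1 1 1 0
0 0 0 0
0 0 0 0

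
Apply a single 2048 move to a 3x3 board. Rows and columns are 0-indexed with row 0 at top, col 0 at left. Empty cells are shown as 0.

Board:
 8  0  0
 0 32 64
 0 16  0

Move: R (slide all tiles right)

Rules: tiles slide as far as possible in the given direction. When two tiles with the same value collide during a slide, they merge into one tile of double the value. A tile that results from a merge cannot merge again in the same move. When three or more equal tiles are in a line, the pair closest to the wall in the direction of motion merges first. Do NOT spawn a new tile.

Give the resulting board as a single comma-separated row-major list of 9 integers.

Answer: 0, 0, 8, 0, 32, 64, 0, 0, 16

Derivation:
Slide right:
row 0: [8, 0, 0] -> [0, 0, 8]
row 1: [0, 32, 64] -> [0, 32, 64]
row 2: [0, 16, 0] -> [0, 0, 16]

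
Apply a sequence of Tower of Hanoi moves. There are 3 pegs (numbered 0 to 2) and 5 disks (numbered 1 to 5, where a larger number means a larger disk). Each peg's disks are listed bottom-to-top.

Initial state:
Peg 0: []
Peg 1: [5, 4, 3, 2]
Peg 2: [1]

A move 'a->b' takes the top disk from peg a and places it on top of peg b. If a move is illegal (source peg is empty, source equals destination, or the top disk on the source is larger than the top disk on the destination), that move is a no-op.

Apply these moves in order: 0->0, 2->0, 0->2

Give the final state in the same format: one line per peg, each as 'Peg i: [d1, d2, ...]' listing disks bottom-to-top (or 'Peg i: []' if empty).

After move 1 (0->0):
Peg 0: []
Peg 1: [5, 4, 3, 2]
Peg 2: [1]

After move 2 (2->0):
Peg 0: [1]
Peg 1: [5, 4, 3, 2]
Peg 2: []

After move 3 (0->2):
Peg 0: []
Peg 1: [5, 4, 3, 2]
Peg 2: [1]

Answer: Peg 0: []
Peg 1: [5, 4, 3, 2]
Peg 2: [1]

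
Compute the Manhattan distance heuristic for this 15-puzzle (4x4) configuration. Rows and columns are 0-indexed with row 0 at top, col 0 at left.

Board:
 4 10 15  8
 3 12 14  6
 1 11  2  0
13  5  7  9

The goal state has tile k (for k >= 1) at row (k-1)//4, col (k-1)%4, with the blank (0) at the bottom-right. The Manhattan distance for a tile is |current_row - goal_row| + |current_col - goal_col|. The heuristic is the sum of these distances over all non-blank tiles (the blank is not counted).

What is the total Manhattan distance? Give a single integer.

Tile 4: (0,0)->(0,3) = 3
Tile 10: (0,1)->(2,1) = 2
Tile 15: (0,2)->(3,2) = 3
Tile 8: (0,3)->(1,3) = 1
Tile 3: (1,0)->(0,2) = 3
Tile 12: (1,1)->(2,3) = 3
Tile 14: (1,2)->(3,1) = 3
Tile 6: (1,3)->(1,1) = 2
Tile 1: (2,0)->(0,0) = 2
Tile 11: (2,1)->(2,2) = 1
Tile 2: (2,2)->(0,1) = 3
Tile 13: (3,0)->(3,0) = 0
Tile 5: (3,1)->(1,0) = 3
Tile 7: (3,2)->(1,2) = 2
Tile 9: (3,3)->(2,0) = 4
Sum: 3 + 2 + 3 + 1 + 3 + 3 + 3 + 2 + 2 + 1 + 3 + 0 + 3 + 2 + 4 = 35

Answer: 35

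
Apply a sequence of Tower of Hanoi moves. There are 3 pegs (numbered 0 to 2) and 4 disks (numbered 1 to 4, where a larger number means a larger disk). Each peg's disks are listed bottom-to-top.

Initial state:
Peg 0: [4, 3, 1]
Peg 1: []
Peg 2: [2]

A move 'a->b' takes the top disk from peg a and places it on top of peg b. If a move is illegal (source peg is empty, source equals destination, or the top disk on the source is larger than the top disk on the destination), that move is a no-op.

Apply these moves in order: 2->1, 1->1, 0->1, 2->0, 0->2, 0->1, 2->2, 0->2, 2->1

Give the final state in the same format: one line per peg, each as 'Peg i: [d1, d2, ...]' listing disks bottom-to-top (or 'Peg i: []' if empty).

Answer: Peg 0: [4]
Peg 1: [2, 1]
Peg 2: [3]

Derivation:
After move 1 (2->1):
Peg 0: [4, 3, 1]
Peg 1: [2]
Peg 2: []

After move 2 (1->1):
Peg 0: [4, 3, 1]
Peg 1: [2]
Peg 2: []

After move 3 (0->1):
Peg 0: [4, 3]
Peg 1: [2, 1]
Peg 2: []

After move 4 (2->0):
Peg 0: [4, 3]
Peg 1: [2, 1]
Peg 2: []

After move 5 (0->2):
Peg 0: [4]
Peg 1: [2, 1]
Peg 2: [3]

After move 6 (0->1):
Peg 0: [4]
Peg 1: [2, 1]
Peg 2: [3]

After move 7 (2->2):
Peg 0: [4]
Peg 1: [2, 1]
Peg 2: [3]

After move 8 (0->2):
Peg 0: [4]
Peg 1: [2, 1]
Peg 2: [3]

After move 9 (2->1):
Peg 0: [4]
Peg 1: [2, 1]
Peg 2: [3]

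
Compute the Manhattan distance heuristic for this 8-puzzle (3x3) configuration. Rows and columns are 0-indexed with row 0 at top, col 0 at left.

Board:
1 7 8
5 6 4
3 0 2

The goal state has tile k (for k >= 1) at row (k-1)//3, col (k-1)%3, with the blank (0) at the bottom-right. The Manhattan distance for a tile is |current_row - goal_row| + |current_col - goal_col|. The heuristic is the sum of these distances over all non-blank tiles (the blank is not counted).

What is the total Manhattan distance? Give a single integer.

Answer: 17

Derivation:
Tile 1: at (0,0), goal (0,0), distance |0-0|+|0-0| = 0
Tile 7: at (0,1), goal (2,0), distance |0-2|+|1-0| = 3
Tile 8: at (0,2), goal (2,1), distance |0-2|+|2-1| = 3
Tile 5: at (1,0), goal (1,1), distance |1-1|+|0-1| = 1
Tile 6: at (1,1), goal (1,2), distance |1-1|+|1-2| = 1
Tile 4: at (1,2), goal (1,0), distance |1-1|+|2-0| = 2
Tile 3: at (2,0), goal (0,2), distance |2-0|+|0-2| = 4
Tile 2: at (2,2), goal (0,1), distance |2-0|+|2-1| = 3
Sum: 0 + 3 + 3 + 1 + 1 + 2 + 4 + 3 = 17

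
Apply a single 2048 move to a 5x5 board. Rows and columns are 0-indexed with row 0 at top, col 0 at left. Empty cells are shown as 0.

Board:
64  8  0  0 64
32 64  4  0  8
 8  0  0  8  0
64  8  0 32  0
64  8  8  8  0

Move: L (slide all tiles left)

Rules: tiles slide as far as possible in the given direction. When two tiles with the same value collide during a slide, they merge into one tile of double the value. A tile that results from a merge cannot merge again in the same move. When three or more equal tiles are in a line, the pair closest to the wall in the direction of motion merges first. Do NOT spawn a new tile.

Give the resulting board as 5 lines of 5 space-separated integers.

Slide left:
row 0: [64, 8, 0, 0, 64] -> [64, 8, 64, 0, 0]
row 1: [32, 64, 4, 0, 8] -> [32, 64, 4, 8, 0]
row 2: [8, 0, 0, 8, 0] -> [16, 0, 0, 0, 0]
row 3: [64, 8, 0, 32, 0] -> [64, 8, 32, 0, 0]
row 4: [64, 8, 8, 8, 0] -> [64, 16, 8, 0, 0]

Answer: 64  8 64  0  0
32 64  4  8  0
16  0  0  0  0
64  8 32  0  0
64 16  8  0  0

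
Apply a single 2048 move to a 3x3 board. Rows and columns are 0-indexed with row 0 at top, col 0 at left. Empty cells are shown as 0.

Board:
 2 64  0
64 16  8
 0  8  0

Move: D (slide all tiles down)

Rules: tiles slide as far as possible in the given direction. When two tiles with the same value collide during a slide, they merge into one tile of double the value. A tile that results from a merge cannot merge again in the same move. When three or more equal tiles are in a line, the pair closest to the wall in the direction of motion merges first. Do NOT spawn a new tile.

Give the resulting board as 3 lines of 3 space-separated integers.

Answer:  0 64  0
 2 16  0
64  8  8

Derivation:
Slide down:
col 0: [2, 64, 0] -> [0, 2, 64]
col 1: [64, 16, 8] -> [64, 16, 8]
col 2: [0, 8, 0] -> [0, 0, 8]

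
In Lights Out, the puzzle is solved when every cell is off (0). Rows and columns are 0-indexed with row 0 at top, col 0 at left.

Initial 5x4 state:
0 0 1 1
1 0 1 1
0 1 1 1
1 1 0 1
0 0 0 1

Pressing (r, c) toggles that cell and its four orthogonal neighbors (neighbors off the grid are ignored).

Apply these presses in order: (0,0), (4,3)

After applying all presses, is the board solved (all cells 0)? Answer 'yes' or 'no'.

Answer: no

Derivation:
After press 1 at (0,0):
1 1 1 1
0 0 1 1
0 1 1 1
1 1 0 1
0 0 0 1

After press 2 at (4,3):
1 1 1 1
0 0 1 1
0 1 1 1
1 1 0 0
0 0 1 0

Lights still on: 12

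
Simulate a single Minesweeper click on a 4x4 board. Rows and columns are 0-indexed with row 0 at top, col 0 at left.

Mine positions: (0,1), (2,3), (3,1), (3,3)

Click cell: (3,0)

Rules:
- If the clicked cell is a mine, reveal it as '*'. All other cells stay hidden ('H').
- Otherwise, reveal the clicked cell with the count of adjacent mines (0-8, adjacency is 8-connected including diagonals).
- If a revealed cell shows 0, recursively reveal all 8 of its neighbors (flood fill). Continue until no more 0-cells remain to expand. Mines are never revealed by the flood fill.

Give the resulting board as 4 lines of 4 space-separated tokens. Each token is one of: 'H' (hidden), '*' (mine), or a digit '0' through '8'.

H H H H
H H H H
H H H H
1 H H H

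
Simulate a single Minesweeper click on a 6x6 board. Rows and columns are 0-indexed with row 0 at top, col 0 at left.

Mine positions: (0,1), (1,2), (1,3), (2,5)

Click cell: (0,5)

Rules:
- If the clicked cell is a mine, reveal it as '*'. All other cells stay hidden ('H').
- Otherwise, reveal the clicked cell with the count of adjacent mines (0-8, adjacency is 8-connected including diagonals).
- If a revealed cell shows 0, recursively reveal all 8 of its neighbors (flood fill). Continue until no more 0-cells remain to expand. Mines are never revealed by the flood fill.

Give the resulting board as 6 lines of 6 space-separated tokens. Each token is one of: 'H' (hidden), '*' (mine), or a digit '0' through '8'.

H H H H 1 0
H H H H 2 1
H H H H H H
H H H H H H
H H H H H H
H H H H H H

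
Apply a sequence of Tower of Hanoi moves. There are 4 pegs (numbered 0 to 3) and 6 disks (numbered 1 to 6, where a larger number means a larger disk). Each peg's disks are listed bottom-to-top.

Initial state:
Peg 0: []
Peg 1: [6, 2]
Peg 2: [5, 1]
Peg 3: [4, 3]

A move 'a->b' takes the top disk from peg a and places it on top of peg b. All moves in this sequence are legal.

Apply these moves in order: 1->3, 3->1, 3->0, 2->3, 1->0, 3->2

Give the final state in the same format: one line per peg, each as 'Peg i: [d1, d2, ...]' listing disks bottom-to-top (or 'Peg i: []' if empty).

Answer: Peg 0: [3, 2]
Peg 1: [6]
Peg 2: [5, 1]
Peg 3: [4]

Derivation:
After move 1 (1->3):
Peg 0: []
Peg 1: [6]
Peg 2: [5, 1]
Peg 3: [4, 3, 2]

After move 2 (3->1):
Peg 0: []
Peg 1: [6, 2]
Peg 2: [5, 1]
Peg 3: [4, 3]

After move 3 (3->0):
Peg 0: [3]
Peg 1: [6, 2]
Peg 2: [5, 1]
Peg 3: [4]

After move 4 (2->3):
Peg 0: [3]
Peg 1: [6, 2]
Peg 2: [5]
Peg 3: [4, 1]

After move 5 (1->0):
Peg 0: [3, 2]
Peg 1: [6]
Peg 2: [5]
Peg 3: [4, 1]

After move 6 (3->2):
Peg 0: [3, 2]
Peg 1: [6]
Peg 2: [5, 1]
Peg 3: [4]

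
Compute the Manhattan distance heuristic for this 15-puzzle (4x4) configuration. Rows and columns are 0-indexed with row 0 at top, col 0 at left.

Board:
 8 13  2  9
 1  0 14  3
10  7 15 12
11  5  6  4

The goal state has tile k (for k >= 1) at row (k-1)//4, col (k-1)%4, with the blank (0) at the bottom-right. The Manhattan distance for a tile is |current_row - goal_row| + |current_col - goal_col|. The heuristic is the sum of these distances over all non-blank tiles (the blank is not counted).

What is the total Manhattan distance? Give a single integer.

Tile 8: (0,0)->(1,3) = 4
Tile 13: (0,1)->(3,0) = 4
Tile 2: (0,2)->(0,1) = 1
Tile 9: (0,3)->(2,0) = 5
Tile 1: (1,0)->(0,0) = 1
Tile 14: (1,2)->(3,1) = 3
Tile 3: (1,3)->(0,2) = 2
Tile 10: (2,0)->(2,1) = 1
Tile 7: (2,1)->(1,2) = 2
Tile 15: (2,2)->(3,2) = 1
Tile 12: (2,3)->(2,3) = 0
Tile 11: (3,0)->(2,2) = 3
Tile 5: (3,1)->(1,0) = 3
Tile 6: (3,2)->(1,1) = 3
Tile 4: (3,3)->(0,3) = 3
Sum: 4 + 4 + 1 + 5 + 1 + 3 + 2 + 1 + 2 + 1 + 0 + 3 + 3 + 3 + 3 = 36

Answer: 36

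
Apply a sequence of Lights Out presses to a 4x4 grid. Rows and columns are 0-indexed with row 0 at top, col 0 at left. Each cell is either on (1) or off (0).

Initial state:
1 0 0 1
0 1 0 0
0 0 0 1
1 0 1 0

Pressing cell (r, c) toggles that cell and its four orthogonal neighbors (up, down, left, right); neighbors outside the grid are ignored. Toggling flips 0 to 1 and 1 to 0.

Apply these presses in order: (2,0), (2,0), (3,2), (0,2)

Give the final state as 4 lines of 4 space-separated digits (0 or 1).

After press 1 at (2,0):
1 0 0 1
1 1 0 0
1 1 0 1
0 0 1 0

After press 2 at (2,0):
1 0 0 1
0 1 0 0
0 0 0 1
1 0 1 0

After press 3 at (3,2):
1 0 0 1
0 1 0 0
0 0 1 1
1 1 0 1

After press 4 at (0,2):
1 1 1 0
0 1 1 0
0 0 1 1
1 1 0 1

Answer: 1 1 1 0
0 1 1 0
0 0 1 1
1 1 0 1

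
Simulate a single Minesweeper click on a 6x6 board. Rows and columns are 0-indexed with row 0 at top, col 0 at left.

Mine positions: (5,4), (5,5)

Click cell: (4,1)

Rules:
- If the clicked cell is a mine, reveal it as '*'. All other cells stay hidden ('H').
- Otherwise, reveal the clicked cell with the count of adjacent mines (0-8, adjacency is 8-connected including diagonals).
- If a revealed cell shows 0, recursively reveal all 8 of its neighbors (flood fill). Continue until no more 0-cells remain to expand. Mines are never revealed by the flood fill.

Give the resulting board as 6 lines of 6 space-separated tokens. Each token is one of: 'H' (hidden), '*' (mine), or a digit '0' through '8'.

0 0 0 0 0 0
0 0 0 0 0 0
0 0 0 0 0 0
0 0 0 0 0 0
0 0 0 1 2 2
0 0 0 1 H H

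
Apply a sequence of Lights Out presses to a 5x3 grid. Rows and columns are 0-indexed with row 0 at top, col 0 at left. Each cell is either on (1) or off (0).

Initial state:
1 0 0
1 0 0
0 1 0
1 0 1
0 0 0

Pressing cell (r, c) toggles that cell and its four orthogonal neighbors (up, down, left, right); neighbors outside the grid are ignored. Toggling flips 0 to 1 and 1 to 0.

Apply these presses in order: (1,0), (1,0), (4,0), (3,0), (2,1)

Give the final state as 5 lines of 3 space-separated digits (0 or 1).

Answer: 1 0 0
1 1 0
0 0 1
1 0 1
0 1 0

Derivation:
After press 1 at (1,0):
0 0 0
0 1 0
1 1 0
1 0 1
0 0 0

After press 2 at (1,0):
1 0 0
1 0 0
0 1 0
1 0 1
0 0 0

After press 3 at (4,0):
1 0 0
1 0 0
0 1 0
0 0 1
1 1 0

After press 4 at (3,0):
1 0 0
1 0 0
1 1 0
1 1 1
0 1 0

After press 5 at (2,1):
1 0 0
1 1 0
0 0 1
1 0 1
0 1 0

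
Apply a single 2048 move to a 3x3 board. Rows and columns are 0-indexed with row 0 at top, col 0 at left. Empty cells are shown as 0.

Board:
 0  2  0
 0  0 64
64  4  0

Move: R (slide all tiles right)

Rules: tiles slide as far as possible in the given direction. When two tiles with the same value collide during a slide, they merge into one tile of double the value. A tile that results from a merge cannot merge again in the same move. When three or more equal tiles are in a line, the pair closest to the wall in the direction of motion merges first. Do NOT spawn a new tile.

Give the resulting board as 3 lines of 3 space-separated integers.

Answer:  0  0  2
 0  0 64
 0 64  4

Derivation:
Slide right:
row 0: [0, 2, 0] -> [0, 0, 2]
row 1: [0, 0, 64] -> [0, 0, 64]
row 2: [64, 4, 0] -> [0, 64, 4]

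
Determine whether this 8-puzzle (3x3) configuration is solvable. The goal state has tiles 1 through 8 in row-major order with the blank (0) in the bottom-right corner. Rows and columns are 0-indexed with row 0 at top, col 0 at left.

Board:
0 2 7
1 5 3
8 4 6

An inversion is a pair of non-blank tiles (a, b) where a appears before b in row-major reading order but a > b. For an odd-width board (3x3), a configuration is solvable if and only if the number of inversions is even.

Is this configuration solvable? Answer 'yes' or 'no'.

Inversions (pairs i<j in row-major order where tile[i] > tile[j] > 0): 10
10 is even, so the puzzle is solvable.

Answer: yes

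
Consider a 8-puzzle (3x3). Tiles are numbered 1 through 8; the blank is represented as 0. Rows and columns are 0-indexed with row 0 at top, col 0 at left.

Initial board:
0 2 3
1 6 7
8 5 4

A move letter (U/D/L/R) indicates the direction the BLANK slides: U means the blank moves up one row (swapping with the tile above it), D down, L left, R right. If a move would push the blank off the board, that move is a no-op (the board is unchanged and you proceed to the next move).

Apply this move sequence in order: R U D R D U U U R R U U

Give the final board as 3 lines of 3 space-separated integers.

After move 1 (R):
2 0 3
1 6 7
8 5 4

After move 2 (U):
2 0 3
1 6 7
8 5 4

After move 3 (D):
2 6 3
1 0 7
8 5 4

After move 4 (R):
2 6 3
1 7 0
8 5 4

After move 5 (D):
2 6 3
1 7 4
8 5 0

After move 6 (U):
2 6 3
1 7 0
8 5 4

After move 7 (U):
2 6 0
1 7 3
8 5 4

After move 8 (U):
2 6 0
1 7 3
8 5 4

After move 9 (R):
2 6 0
1 7 3
8 5 4

After move 10 (R):
2 6 0
1 7 3
8 5 4

After move 11 (U):
2 6 0
1 7 3
8 5 4

After move 12 (U):
2 6 0
1 7 3
8 5 4

Answer: 2 6 0
1 7 3
8 5 4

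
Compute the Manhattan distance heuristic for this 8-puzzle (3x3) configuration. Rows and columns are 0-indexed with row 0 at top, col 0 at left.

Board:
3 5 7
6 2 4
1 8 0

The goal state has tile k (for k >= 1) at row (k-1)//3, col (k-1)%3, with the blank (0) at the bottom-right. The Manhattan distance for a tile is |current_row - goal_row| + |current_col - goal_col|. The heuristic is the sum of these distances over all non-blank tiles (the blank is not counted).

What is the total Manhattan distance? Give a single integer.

Tile 3: (0,0)->(0,2) = 2
Tile 5: (0,1)->(1,1) = 1
Tile 7: (0,2)->(2,0) = 4
Tile 6: (1,0)->(1,2) = 2
Tile 2: (1,1)->(0,1) = 1
Tile 4: (1,2)->(1,0) = 2
Tile 1: (2,0)->(0,0) = 2
Tile 8: (2,1)->(2,1) = 0
Sum: 2 + 1 + 4 + 2 + 1 + 2 + 2 + 0 = 14

Answer: 14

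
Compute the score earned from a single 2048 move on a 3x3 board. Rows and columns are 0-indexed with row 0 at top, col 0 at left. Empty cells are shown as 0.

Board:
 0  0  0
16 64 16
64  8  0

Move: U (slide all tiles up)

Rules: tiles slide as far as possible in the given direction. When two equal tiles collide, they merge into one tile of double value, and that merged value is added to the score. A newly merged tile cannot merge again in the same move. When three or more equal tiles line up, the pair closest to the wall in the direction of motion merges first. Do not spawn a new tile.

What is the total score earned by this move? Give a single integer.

Slide up:
col 0: [0, 16, 64] -> [16, 64, 0]  score +0 (running 0)
col 1: [0, 64, 8] -> [64, 8, 0]  score +0 (running 0)
col 2: [0, 16, 0] -> [16, 0, 0]  score +0 (running 0)
Board after move:
16 64 16
64  8  0
 0  0  0

Answer: 0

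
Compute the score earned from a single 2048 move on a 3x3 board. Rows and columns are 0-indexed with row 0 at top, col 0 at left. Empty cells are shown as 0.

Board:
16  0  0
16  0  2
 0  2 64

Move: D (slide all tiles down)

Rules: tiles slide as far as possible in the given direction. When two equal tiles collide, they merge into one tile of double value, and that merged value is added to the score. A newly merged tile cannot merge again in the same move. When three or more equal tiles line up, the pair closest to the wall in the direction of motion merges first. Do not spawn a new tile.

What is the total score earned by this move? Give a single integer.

Answer: 32

Derivation:
Slide down:
col 0: [16, 16, 0] -> [0, 0, 32]  score +32 (running 32)
col 1: [0, 0, 2] -> [0, 0, 2]  score +0 (running 32)
col 2: [0, 2, 64] -> [0, 2, 64]  score +0 (running 32)
Board after move:
 0  0  0
 0  0  2
32  2 64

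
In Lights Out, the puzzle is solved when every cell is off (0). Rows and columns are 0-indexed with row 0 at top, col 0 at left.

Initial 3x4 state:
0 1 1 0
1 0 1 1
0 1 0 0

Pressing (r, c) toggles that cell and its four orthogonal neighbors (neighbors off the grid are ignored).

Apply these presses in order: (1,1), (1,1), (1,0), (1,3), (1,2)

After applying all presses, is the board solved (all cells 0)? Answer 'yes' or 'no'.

Answer: no

Derivation:
After press 1 at (1,1):
0 0 1 0
0 1 0 1
0 0 0 0

After press 2 at (1,1):
0 1 1 0
1 0 1 1
0 1 0 0

After press 3 at (1,0):
1 1 1 0
0 1 1 1
1 1 0 0

After press 4 at (1,3):
1 1 1 1
0 1 0 0
1 1 0 1

After press 5 at (1,2):
1 1 0 1
0 0 1 1
1 1 1 1

Lights still on: 9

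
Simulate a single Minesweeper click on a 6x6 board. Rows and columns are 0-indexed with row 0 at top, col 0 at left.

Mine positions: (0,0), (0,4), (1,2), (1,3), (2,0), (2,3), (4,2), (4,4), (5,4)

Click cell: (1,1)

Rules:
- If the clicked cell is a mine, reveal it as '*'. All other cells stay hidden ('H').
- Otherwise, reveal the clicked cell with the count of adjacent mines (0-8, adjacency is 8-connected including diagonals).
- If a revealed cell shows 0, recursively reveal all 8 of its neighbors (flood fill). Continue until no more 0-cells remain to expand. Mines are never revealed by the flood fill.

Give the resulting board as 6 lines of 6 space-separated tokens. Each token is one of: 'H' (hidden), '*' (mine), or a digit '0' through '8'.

H H H H H H
H 3 H H H H
H H H H H H
H H H H H H
H H H H H H
H H H H H H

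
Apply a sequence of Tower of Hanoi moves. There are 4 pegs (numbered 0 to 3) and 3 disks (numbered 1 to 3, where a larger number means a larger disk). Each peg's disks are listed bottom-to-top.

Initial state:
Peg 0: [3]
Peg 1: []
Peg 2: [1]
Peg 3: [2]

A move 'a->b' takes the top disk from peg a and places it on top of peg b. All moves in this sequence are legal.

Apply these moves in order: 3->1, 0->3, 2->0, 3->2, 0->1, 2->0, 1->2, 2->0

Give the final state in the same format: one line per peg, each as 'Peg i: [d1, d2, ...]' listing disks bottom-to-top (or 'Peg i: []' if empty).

After move 1 (3->1):
Peg 0: [3]
Peg 1: [2]
Peg 2: [1]
Peg 3: []

After move 2 (0->3):
Peg 0: []
Peg 1: [2]
Peg 2: [1]
Peg 3: [3]

After move 3 (2->0):
Peg 0: [1]
Peg 1: [2]
Peg 2: []
Peg 3: [3]

After move 4 (3->2):
Peg 0: [1]
Peg 1: [2]
Peg 2: [3]
Peg 3: []

After move 5 (0->1):
Peg 0: []
Peg 1: [2, 1]
Peg 2: [3]
Peg 3: []

After move 6 (2->0):
Peg 0: [3]
Peg 1: [2, 1]
Peg 2: []
Peg 3: []

After move 7 (1->2):
Peg 0: [3]
Peg 1: [2]
Peg 2: [1]
Peg 3: []

After move 8 (2->0):
Peg 0: [3, 1]
Peg 1: [2]
Peg 2: []
Peg 3: []

Answer: Peg 0: [3, 1]
Peg 1: [2]
Peg 2: []
Peg 3: []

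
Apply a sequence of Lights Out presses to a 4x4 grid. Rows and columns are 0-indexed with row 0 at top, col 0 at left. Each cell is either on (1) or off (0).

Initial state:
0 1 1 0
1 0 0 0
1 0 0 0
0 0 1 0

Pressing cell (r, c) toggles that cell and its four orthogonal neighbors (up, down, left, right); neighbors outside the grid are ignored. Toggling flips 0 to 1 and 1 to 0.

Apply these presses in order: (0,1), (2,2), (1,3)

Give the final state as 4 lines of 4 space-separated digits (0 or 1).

Answer: 1 0 0 1
1 1 0 1
1 1 1 0
0 0 0 0

Derivation:
After press 1 at (0,1):
1 0 0 0
1 1 0 0
1 0 0 0
0 0 1 0

After press 2 at (2,2):
1 0 0 0
1 1 1 0
1 1 1 1
0 0 0 0

After press 3 at (1,3):
1 0 0 1
1 1 0 1
1 1 1 0
0 0 0 0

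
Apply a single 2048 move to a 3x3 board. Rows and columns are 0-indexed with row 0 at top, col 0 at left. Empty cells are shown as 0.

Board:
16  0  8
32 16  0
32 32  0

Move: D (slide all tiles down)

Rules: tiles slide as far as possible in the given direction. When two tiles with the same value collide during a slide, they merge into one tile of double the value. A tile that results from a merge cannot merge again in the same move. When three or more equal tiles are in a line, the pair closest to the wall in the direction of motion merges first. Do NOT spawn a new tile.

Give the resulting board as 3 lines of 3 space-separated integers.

Answer:  0  0  0
16 16  0
64 32  8

Derivation:
Slide down:
col 0: [16, 32, 32] -> [0, 16, 64]
col 1: [0, 16, 32] -> [0, 16, 32]
col 2: [8, 0, 0] -> [0, 0, 8]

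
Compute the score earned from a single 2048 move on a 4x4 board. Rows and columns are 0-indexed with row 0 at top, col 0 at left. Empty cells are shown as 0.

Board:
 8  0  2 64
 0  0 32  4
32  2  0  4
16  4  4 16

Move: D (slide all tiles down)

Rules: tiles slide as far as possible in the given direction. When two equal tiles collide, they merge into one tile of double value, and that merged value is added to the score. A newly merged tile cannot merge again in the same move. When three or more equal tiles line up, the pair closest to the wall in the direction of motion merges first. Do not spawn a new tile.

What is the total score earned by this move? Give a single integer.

Answer: 8

Derivation:
Slide down:
col 0: [8, 0, 32, 16] -> [0, 8, 32, 16]  score +0 (running 0)
col 1: [0, 0, 2, 4] -> [0, 0, 2, 4]  score +0 (running 0)
col 2: [2, 32, 0, 4] -> [0, 2, 32, 4]  score +0 (running 0)
col 3: [64, 4, 4, 16] -> [0, 64, 8, 16]  score +8 (running 8)
Board after move:
 0  0  0  0
 8  0  2 64
32  2 32  8
16  4  4 16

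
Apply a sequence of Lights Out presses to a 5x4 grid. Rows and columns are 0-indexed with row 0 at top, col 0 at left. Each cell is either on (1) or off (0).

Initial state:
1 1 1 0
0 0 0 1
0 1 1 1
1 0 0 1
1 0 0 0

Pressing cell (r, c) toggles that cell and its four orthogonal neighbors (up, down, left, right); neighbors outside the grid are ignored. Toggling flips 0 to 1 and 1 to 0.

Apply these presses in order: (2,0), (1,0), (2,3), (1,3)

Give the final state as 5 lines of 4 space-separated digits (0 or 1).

Answer: 0 1 1 1
0 1 1 1
0 0 0 1
0 0 0 0
1 0 0 0

Derivation:
After press 1 at (2,0):
1 1 1 0
1 0 0 1
1 0 1 1
0 0 0 1
1 0 0 0

After press 2 at (1,0):
0 1 1 0
0 1 0 1
0 0 1 1
0 0 0 1
1 0 0 0

After press 3 at (2,3):
0 1 1 0
0 1 0 0
0 0 0 0
0 0 0 0
1 0 0 0

After press 4 at (1,3):
0 1 1 1
0 1 1 1
0 0 0 1
0 0 0 0
1 0 0 0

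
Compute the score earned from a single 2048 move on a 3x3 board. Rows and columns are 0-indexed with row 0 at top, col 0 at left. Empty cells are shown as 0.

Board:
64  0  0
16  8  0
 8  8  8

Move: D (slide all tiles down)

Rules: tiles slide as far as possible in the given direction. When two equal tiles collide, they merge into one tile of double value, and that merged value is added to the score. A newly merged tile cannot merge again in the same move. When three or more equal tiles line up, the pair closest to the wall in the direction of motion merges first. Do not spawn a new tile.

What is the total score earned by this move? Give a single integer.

Slide down:
col 0: [64, 16, 8] -> [64, 16, 8]  score +0 (running 0)
col 1: [0, 8, 8] -> [0, 0, 16]  score +16 (running 16)
col 2: [0, 0, 8] -> [0, 0, 8]  score +0 (running 16)
Board after move:
64  0  0
16  0  0
 8 16  8

Answer: 16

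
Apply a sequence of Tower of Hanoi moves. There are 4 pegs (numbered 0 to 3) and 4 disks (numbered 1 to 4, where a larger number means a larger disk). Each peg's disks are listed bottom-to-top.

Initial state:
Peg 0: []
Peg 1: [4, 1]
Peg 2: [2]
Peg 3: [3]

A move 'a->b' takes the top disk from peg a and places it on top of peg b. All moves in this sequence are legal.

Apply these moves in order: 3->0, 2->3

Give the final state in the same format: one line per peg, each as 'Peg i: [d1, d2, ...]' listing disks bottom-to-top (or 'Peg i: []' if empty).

Answer: Peg 0: [3]
Peg 1: [4, 1]
Peg 2: []
Peg 3: [2]

Derivation:
After move 1 (3->0):
Peg 0: [3]
Peg 1: [4, 1]
Peg 2: [2]
Peg 3: []

After move 2 (2->3):
Peg 0: [3]
Peg 1: [4, 1]
Peg 2: []
Peg 3: [2]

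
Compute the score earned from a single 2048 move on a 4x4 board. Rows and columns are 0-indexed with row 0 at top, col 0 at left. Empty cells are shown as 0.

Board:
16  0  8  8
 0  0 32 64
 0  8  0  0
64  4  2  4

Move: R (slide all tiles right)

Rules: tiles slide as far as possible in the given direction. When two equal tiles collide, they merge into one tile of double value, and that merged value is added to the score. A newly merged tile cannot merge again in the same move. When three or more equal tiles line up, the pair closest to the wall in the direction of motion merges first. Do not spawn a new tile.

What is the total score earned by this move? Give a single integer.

Slide right:
row 0: [16, 0, 8, 8] -> [0, 0, 16, 16]  score +16 (running 16)
row 1: [0, 0, 32, 64] -> [0, 0, 32, 64]  score +0 (running 16)
row 2: [0, 8, 0, 0] -> [0, 0, 0, 8]  score +0 (running 16)
row 3: [64, 4, 2, 4] -> [64, 4, 2, 4]  score +0 (running 16)
Board after move:
 0  0 16 16
 0  0 32 64
 0  0  0  8
64  4  2  4

Answer: 16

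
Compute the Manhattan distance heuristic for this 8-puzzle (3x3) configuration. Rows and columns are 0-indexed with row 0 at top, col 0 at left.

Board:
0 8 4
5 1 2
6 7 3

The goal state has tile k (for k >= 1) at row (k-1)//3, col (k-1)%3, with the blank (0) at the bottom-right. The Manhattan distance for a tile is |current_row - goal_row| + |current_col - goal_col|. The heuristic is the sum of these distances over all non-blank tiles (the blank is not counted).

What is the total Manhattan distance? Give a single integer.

Tile 8: (0,1)->(2,1) = 2
Tile 4: (0,2)->(1,0) = 3
Tile 5: (1,0)->(1,1) = 1
Tile 1: (1,1)->(0,0) = 2
Tile 2: (1,2)->(0,1) = 2
Tile 6: (2,0)->(1,2) = 3
Tile 7: (2,1)->(2,0) = 1
Tile 3: (2,2)->(0,2) = 2
Sum: 2 + 3 + 1 + 2 + 2 + 3 + 1 + 2 = 16

Answer: 16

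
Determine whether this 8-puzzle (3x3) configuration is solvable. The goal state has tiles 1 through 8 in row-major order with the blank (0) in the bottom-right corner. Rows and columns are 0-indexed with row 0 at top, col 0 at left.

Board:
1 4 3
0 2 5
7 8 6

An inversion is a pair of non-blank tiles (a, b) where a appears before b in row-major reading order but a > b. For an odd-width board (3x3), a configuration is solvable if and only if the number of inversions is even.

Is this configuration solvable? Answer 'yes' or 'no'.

Answer: no

Derivation:
Inversions (pairs i<j in row-major order where tile[i] > tile[j] > 0): 5
5 is odd, so the puzzle is not solvable.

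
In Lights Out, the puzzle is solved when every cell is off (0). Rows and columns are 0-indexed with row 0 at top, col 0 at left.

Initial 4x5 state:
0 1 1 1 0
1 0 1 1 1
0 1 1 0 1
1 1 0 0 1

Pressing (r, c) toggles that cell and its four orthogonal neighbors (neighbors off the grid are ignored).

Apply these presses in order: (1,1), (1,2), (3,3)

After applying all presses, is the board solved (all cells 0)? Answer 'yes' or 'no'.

After press 1 at (1,1):
0 0 1 1 0
0 1 0 1 1
0 0 1 0 1
1 1 0 0 1

After press 2 at (1,2):
0 0 0 1 0
0 0 1 0 1
0 0 0 0 1
1 1 0 0 1

After press 3 at (3,3):
0 0 0 1 0
0 0 1 0 1
0 0 0 1 1
1 1 1 1 0

Lights still on: 9

Answer: no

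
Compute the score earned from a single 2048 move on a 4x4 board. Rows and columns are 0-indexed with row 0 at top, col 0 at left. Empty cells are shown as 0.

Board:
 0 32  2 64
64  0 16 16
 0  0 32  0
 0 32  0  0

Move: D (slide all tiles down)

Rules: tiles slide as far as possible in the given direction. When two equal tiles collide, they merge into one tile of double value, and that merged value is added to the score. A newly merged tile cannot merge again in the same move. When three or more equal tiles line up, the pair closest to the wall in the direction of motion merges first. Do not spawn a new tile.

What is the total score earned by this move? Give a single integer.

Slide down:
col 0: [0, 64, 0, 0] -> [0, 0, 0, 64]  score +0 (running 0)
col 1: [32, 0, 0, 32] -> [0, 0, 0, 64]  score +64 (running 64)
col 2: [2, 16, 32, 0] -> [0, 2, 16, 32]  score +0 (running 64)
col 3: [64, 16, 0, 0] -> [0, 0, 64, 16]  score +0 (running 64)
Board after move:
 0  0  0  0
 0  0  2  0
 0  0 16 64
64 64 32 16

Answer: 64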